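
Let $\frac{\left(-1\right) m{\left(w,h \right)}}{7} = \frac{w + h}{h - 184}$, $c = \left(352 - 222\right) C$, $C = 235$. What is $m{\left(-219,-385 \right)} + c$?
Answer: $\frac{17378722}{569} \approx 30543.0$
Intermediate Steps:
$c = 30550$ ($c = \left(352 - 222\right) 235 = 130 \cdot 235 = 30550$)
$m{\left(w,h \right)} = - \frac{7 \left(h + w\right)}{-184 + h}$ ($m{\left(w,h \right)} = - 7 \frac{w + h}{h - 184} = - 7 \frac{h + w}{-184 + h} = - \frac{7 \left(h + w\right)}{-184 + h}$)
$m{\left(-219,-385 \right)} + c = \frac{7 \left(\left(-1\right) \left(-385\right) - -219\right)}{-184 - 385} + 30550 = \frac{7 \left(385 + 219\right)}{-569} + 30550 = 7 \left(- \frac{1}{569}\right) 604 + 30550 = - \frac{4228}{569} + 30550 = \frac{17378722}{569}$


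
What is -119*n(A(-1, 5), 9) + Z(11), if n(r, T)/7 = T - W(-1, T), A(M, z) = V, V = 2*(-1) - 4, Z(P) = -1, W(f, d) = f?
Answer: -8331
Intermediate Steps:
V = -6 (V = -2 - 4 = -6)
A(M, z) = -6
n(r, T) = 7 + 7*T (n(r, T) = 7*(T - 1*(-1)) = 7*(T + 1) = 7*(1 + T) = 7 + 7*T)
-119*n(A(-1, 5), 9) + Z(11) = -119*(7 + 7*9) - 1 = -119*(7 + 63) - 1 = -119*70 - 1 = -8330 - 1 = -8331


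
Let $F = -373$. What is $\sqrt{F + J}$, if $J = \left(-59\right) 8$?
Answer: $13 i \sqrt{5} \approx 29.069 i$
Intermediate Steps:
$J = -472$
$\sqrt{F + J} = \sqrt{-373 - 472} = \sqrt{-845} = 13 i \sqrt{5}$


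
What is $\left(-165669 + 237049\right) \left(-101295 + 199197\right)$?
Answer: $6988244760$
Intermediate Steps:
$\left(-165669 + 237049\right) \left(-101295 + 199197\right) = 71380 \cdot 97902 = 6988244760$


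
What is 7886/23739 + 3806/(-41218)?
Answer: 117347257/489237051 ≈ 0.23986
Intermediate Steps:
7886/23739 + 3806/(-41218) = 7886*(1/23739) + 3806*(-1/41218) = 7886/23739 - 1903/20609 = 117347257/489237051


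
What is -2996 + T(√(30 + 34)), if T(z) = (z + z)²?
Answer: -2740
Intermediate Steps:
T(z) = 4*z² (T(z) = (2*z)² = 4*z²)
-2996 + T(√(30 + 34)) = -2996 + 4*(√(30 + 34))² = -2996 + 4*(√64)² = -2996 + 4*8² = -2996 + 4*64 = -2996 + 256 = -2740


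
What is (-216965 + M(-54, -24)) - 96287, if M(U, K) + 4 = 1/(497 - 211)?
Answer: -89591215/286 ≈ -3.1326e+5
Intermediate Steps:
M(U, K) = -1143/286 (M(U, K) = -4 + 1/(497 - 211) = -4 + 1/286 = -1143/286)
(-216965 + M(-54, -24)) - 96287 = (-216965 - 1143/286) - 96287 = -62053133/286 - 96287 = -89591215/286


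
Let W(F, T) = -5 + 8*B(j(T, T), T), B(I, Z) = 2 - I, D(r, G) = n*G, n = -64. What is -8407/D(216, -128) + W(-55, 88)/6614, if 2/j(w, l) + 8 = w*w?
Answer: -26840923723/26196942848 ≈ -1.0246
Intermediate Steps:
j(w, l) = 2/(-8 + w**2) (j(w, l) = 2/(-8 + w*w) = 2/(-8 + w**2))
D(r, G) = -64*G
W(F, T) = 11 - 16/(-8 + T**2) (W(F, T) = -5 + 8*(2 - 2/(-8 + T**2)) = -5 + (16 - 16/(-8 + T**2)) = 11 - 16/(-8 + T**2))
-8407/D(216, -128) + W(-55, 88)/6614 = -8407/((-64*(-128))) + ((-104 + 11*88**2)/(-8 + 88**2))/6614 = -8407/8192 + ((-104 + 11*7744)/(-8 + 7744))*(1/6614) = -8407*1/8192 + ((-104 + 85184)/7736)*(1/6614) = -8407/8192 + ((1/7736)*85080)*(1/6614) = -8407/8192 + (10635/967)*(1/6614) = -8407/8192 + 10635/6395738 = -26840923723/26196942848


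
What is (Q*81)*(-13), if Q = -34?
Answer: 35802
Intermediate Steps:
(Q*81)*(-13) = -34*81*(-13) = -2754*(-13) = 35802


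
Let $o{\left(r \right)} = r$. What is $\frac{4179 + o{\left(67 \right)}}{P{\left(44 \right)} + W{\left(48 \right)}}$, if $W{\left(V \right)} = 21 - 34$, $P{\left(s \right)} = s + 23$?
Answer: $\frac{2123}{27} \approx 78.63$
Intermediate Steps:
$P{\left(s \right)} = 23 + s$
$W{\left(V \right)} = -13$
$\frac{4179 + o{\left(67 \right)}}{P{\left(44 \right)} + W{\left(48 \right)}} = \frac{4179 + 67}{\left(23 + 44\right) - 13} = \frac{4246}{67 - 13} = \frac{4246}{54} = 4246 \cdot \frac{1}{54} = \frac{2123}{27}$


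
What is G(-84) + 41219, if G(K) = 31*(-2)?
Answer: 41157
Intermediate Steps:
G(K) = -62
G(-84) + 41219 = -62 + 41219 = 41157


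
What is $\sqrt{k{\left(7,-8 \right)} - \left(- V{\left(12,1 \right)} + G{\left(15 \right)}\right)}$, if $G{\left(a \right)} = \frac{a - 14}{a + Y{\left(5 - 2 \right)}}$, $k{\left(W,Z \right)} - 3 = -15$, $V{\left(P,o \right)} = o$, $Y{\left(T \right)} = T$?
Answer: $\frac{i \sqrt{398}}{6} \approx 3.325 i$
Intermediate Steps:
$k{\left(W,Z \right)} = -12$ ($k{\left(W,Z \right)} = 3 - 15 = -12$)
$G{\left(a \right)} = \frac{-14 + a}{3 + a}$ ($G{\left(a \right)} = \frac{a - 14}{a + \left(5 - 2\right)} = \frac{-14 + a}{a + \left(5 - 2\right)} = \frac{-14 + a}{a + 3} = \frac{-14 + a}{3 + a}$)
$\sqrt{k{\left(7,-8 \right)} - \left(- V{\left(12,1 \right)} + G{\left(15 \right)}\right)} = \sqrt{-12 + \left(1 - \frac{-14 + 15}{3 + 15}\right)} = \sqrt{-12 + \left(1 - \frac{1}{18} \cdot 1\right)} = \sqrt{-12 + \left(1 - \frac{1}{18}\right)} = \sqrt{-12 + \frac{17}{18}} = \sqrt{- \frac{199}{18}} = \frac{i \sqrt{398}}{6}$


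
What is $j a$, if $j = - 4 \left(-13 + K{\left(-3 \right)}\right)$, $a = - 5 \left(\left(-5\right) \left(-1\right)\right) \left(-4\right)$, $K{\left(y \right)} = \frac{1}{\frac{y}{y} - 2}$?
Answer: $5600$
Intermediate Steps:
$K{\left(y \right)} = -1$ ($K{\left(y \right)} = \frac{1}{1 - 2} = \frac{1}{-1} = -1$)
$a = 100$ ($a = \left(-5\right) 5 \left(-4\right) = \left(-25\right) \left(-4\right) = 100$)
$j = 56$ ($j = - 4 \left(-13 - 1\right) = \left(-4\right) \left(-14\right) = 56$)
$j a = 56 \cdot 100 = 5600$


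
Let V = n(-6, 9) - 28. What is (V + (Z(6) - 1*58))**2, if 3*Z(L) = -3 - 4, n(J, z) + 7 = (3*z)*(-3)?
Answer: 279841/9 ≈ 31093.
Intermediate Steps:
n(J, z) = -7 - 9*z (n(J, z) = -7 + (3*z)*(-3) = -7 - 9*z)
Z(L) = -7/3 (Z(L) = (-3 - 4)/3 = (1/3)*(-7) = -7/3)
V = -116 (V = (-7 - 9*9) - 28 = (-7 - 81) - 28 = -88 - 28 = -116)
(V + (Z(6) - 1*58))**2 = (-116 + (-7/3 - 1*58))**2 = (-116 + (-7/3 - 58))**2 = (-116 - 181/3)**2 = (-529/3)**2 = 279841/9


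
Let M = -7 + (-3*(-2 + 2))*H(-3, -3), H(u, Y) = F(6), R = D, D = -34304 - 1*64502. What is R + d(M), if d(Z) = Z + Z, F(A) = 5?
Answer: -98820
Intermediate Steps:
D = -98806 (D = -34304 - 64502 = -98806)
R = -98806
H(u, Y) = 5
M = -7 (M = -7 - 3*(-2 + 2)*5 = -7 - 3*0*5 = -7 + 0*5 = -7 + 0 = -7)
d(Z) = 2*Z
R + d(M) = -98806 + 2*(-7) = -98806 - 14 = -98820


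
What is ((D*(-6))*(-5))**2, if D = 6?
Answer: 32400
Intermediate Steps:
((D*(-6))*(-5))**2 = ((6*(-6))*(-5))**2 = (-36*(-5))**2 = 180**2 = 32400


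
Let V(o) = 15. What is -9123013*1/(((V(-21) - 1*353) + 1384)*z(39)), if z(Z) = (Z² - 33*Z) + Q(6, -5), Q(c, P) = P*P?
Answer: -9123013/270914 ≈ -33.675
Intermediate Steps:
Q(c, P) = P²
z(Z) = 25 + Z² - 33*Z (z(Z) = (Z² - 33*Z) + (-5)² = (Z² - 33*Z) + 25 = 25 + Z² - 33*Z)
-9123013*1/(((V(-21) - 1*353) + 1384)*z(39)) = -9123013*1/(((15 - 1*353) + 1384)*(25 + 39² - 33*39)) = -9123013*1/(((15 - 353) + 1384)*(25 + 1521 - 1287)) = -9123013*1/(259*(-338 + 1384)) = -9123013/(1046*259) = -9123013/270914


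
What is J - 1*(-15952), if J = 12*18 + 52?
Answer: 16220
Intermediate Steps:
J = 268 (J = 216 + 52 = 268)
J - 1*(-15952) = 268 - 1*(-15952) = 268 + 15952 = 16220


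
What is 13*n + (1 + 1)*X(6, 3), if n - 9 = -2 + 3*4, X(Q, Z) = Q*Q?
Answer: 319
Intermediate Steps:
X(Q, Z) = Q**2
n = 19 (n = 9 + (-2 + 3*4) = 9 + (-2 + 12) = 9 + 10 = 19)
13*n + (1 + 1)*X(6, 3) = 13*19 + (1 + 1)*6**2 = 247 + 2*36 = 247 + 72 = 319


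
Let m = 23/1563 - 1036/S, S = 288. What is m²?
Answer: 18059865769/1407150144 ≈ 12.834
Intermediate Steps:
m = -134387/37512 (m = 23/1563 - 1036/288 = 23*(1/1563) - 1036*1/288 = 23/1563 - 259/72 = -134387/37512 ≈ -3.5825)
m² = (-134387/37512)² = 18059865769/1407150144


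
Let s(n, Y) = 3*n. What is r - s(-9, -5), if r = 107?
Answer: 134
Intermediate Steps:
r - s(-9, -5) = 107 - 3*(-9) = 107 - 1*(-27) = 107 + 27 = 134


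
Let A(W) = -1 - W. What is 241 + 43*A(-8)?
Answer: 542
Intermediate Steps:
241 + 43*A(-8) = 241 + 43*(-1 - 1*(-8)) = 241 + 43*(-1 + 8) = 241 + 43*7 = 241 + 301 = 542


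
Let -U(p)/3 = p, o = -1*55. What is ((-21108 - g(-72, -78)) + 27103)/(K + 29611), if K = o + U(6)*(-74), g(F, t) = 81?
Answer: 2957/15444 ≈ 0.19147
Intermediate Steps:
o = -55
U(p) = -3*p
K = 1277 (K = -55 - 3*6*(-74) = -55 - 18*(-74) = -55 + 1332 = 1277)
((-21108 - g(-72, -78)) + 27103)/(K + 29611) = ((-21108 - 1*81) + 27103)/(1277 + 29611) = ((-21108 - 81) + 27103)/30888 = (-21189 + 27103)*(1/30888) = 5914*(1/30888) = 2957/15444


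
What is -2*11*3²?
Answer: -198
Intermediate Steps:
-2*11*3² = -22*9 = -198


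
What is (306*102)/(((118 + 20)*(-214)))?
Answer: -2601/2461 ≈ -1.0569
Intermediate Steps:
(306*102)/(((118 + 20)*(-214))) = 31212/((138*(-214))) = 31212/(-29532) = 31212*(-1/29532) = -2601/2461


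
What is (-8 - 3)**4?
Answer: 14641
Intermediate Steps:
(-8 - 3)**4 = (-11)**4 = 14641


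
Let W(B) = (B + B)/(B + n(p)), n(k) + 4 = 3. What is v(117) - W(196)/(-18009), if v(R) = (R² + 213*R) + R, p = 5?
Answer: 135999736277/3511755 ≈ 38727.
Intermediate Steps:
n(k) = -1 (n(k) = -4 + 3 = -1)
W(B) = 2*B/(-1 + B) (W(B) = (B + B)/(B - 1) = (2*B)/(-1 + B) = 2*B/(-1 + B))
v(R) = R² + 214*R
v(117) - W(196)/(-18009) = 117*(214 + 117) - 2*196/(-1 + 196)/(-18009) = 117*331 - 2*196/195*(-1)/18009 = 38727 - 2*196*(1/195)*(-1)/18009 = 38727 - 392*(-1)/(195*18009) = 38727 - 1*(-392/3511755) = 38727 + 392/3511755 = 135999736277/3511755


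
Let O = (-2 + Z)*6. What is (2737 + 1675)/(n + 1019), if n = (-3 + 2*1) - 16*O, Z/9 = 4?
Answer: -2206/1123 ≈ -1.9644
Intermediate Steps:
Z = 36 (Z = 9*4 = 36)
O = 204 (O = (-2 + 36)*6 = 34*6 = 204)
n = -3265 (n = (-3 + 2*1) - 16*204 = (-3 + 2) - 3264 = -1 - 3264 = -3265)
(2737 + 1675)/(n + 1019) = (2737 + 1675)/(-3265 + 1019) = 4412/(-2246) = 4412*(-1/2246) = -2206/1123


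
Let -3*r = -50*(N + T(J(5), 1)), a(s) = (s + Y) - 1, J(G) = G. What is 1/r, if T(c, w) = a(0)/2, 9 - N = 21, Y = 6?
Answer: -3/475 ≈ -0.0063158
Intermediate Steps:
a(s) = 5 + s (a(s) = (s + 6) - 1 = (6 + s) - 1 = 5 + s)
N = -12 (N = 9 - 1*21 = 9 - 21 = -12)
T(c, w) = 5/2 (T(c, w) = (5 + 0)/2 = 5*(1/2) = 5/2)
r = -475/3 (r = -(-50)*(-12 + 5/2)/3 = -(-50)*(-19)/(3*2) = -1/3*475 = -475/3 ≈ -158.33)
1/r = 1/(-475/3) = -3/475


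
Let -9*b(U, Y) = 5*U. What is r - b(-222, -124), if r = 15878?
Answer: 47264/3 ≈ 15755.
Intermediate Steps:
b(U, Y) = -5*U/9
r - b(-222, -124) = 15878 - (-5)*(-222)/9 = 15878 - 1*370/3 = 15878 - 370/3 = 47264/3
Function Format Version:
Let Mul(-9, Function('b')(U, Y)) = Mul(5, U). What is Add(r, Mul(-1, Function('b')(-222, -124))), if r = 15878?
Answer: Rational(47264, 3) ≈ 15755.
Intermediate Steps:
Function('b')(U, Y) = Mul(Rational(-5, 9), U) (Function('b')(U, Y) = Mul(Rational(-1, 9), Mul(5, U)) = Mul(Rational(-5, 9), U))
Add(r, Mul(-1, Function('b')(-222, -124))) = Add(15878, Mul(-1, Mul(Rational(-5, 9), -222))) = Add(15878, Mul(-1, Rational(370, 3))) = Add(15878, Rational(-370, 3)) = Rational(47264, 3)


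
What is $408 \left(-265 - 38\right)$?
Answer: $-123624$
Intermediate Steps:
$408 \left(-265 - 38\right) = 408 \left(-303\right) = -123624$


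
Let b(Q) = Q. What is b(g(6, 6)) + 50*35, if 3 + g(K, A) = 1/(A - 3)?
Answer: 5242/3 ≈ 1747.3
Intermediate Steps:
g(K, A) = -3 + 1/(-3 + A) (g(K, A) = -3 + 1/(A - 3) = -3 + 1/(-3 + A))
b(g(6, 6)) + 50*35 = (10 - 3*6)/(-3 + 6) + 50*35 = (10 - 18)/3 + 1750 = (⅓)*(-8) + 1750 = -8/3 + 1750 = 5242/3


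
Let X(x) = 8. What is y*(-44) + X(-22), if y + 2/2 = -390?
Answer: 17212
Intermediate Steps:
y = -391 (y = -1 - 390 = -391)
y*(-44) + X(-22) = -391*(-44) + 8 = 17204 + 8 = 17212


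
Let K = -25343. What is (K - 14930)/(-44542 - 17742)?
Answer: 1751/2708 ≈ 0.64660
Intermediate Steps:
(K - 14930)/(-44542 - 17742) = (-25343 - 14930)/(-44542 - 17742) = -40273/(-62284) = -40273*(-1/62284) = 1751/2708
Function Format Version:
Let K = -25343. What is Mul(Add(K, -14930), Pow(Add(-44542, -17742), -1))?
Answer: Rational(1751, 2708) ≈ 0.64660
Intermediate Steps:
Mul(Add(K, -14930), Pow(Add(-44542, -17742), -1)) = Mul(Add(-25343, -14930), Pow(Add(-44542, -17742), -1)) = Mul(-40273, Pow(-62284, -1)) = Mul(-40273, Rational(-1, 62284)) = Rational(1751, 2708)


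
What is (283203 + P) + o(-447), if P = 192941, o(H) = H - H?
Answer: 476144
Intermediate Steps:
o(H) = 0
(283203 + P) + o(-447) = (283203 + 192941) + 0 = 476144 + 0 = 476144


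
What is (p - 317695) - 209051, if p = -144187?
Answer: -670933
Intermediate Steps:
(p - 317695) - 209051 = (-144187 - 317695) - 209051 = -461882 - 209051 = -670933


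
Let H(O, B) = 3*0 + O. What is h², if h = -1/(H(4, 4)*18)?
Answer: 1/5184 ≈ 0.00019290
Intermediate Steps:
H(O, B) = O (H(O, B) = 0 + O = O)
h = -1/72 (h = -1/(4*18) = -1/72 ≈ -0.013889)
h² = (-1/72)² = 1/5184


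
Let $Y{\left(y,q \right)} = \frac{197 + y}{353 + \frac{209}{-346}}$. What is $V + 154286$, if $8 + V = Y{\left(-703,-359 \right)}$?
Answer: $\frac{18810787186}{121929} \approx 1.5428 \cdot 10^{5}$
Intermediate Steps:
$Y{\left(y,q \right)} = \frac{68162}{121929} + \frac{346 y}{121929}$ ($Y{\left(y,q \right)} = \frac{197 + y}{353 + 209 \left(- \frac{1}{346}\right)} = \frac{197 + y}{353 - \frac{209}{346}} = \frac{197 + y}{\frac{121929}{346}} = \left(197 + y\right) \frac{346}{121929} = \frac{68162}{121929} + \frac{346 y}{121929}$)
$V = - \frac{1150508}{121929}$ ($V = -8 + \left(\frac{68162}{121929} + \frac{346}{121929} \left(-703\right)\right) = -8 + \left(\frac{68162}{121929} - \frac{243238}{121929}\right) = -8 - \frac{175076}{121929} = - \frac{1150508}{121929} \approx -9.4359$)
$V + 154286 = - \frac{1150508}{121929} + 154286 = \frac{18810787186}{121929}$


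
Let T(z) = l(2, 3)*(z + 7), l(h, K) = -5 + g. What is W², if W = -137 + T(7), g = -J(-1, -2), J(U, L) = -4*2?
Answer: 9025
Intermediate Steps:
J(U, L) = -8
g = 8 (g = -1*(-8) = 8)
l(h, K) = 3 (l(h, K) = -5 + 8 = 3)
T(z) = 21 + 3*z (T(z) = 3*(z + 7) = 3*(7 + z) = 21 + 3*z)
W = -95 (W = -137 + (21 + 3*7) = -137 + (21 + 21) = -137 + 42 = -95)
W² = (-95)² = 9025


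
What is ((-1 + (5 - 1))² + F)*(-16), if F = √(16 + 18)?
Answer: -144 - 16*√34 ≈ -237.30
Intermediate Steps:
F = √34 ≈ 5.8309
((-1 + (5 - 1))² + F)*(-16) = ((-1 + (5 - 1))² + √34)*(-16) = ((-1 + 4)² + √34)*(-16) = (3² + √34)*(-16) = (9 + √34)*(-16) = -144 - 16*√34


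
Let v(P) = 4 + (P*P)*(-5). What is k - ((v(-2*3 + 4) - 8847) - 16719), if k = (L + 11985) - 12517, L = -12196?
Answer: 12854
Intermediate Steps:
k = -12728 (k = (-12196 + 11985) - 12517 = -211 - 12517 = -12728)
v(P) = 4 - 5*P² (v(P) = 4 + P²*(-5) = 4 - 5*P²)
k - ((v(-2*3 + 4) - 8847) - 16719) = -12728 - (((4 - 5*(-2*3 + 4)²) - 8847) - 16719) = -12728 - (((4 - 5*(-6 + 4)²) - 8847) - 16719) = -12728 - (((4 - 5*(-2)²) - 8847) - 16719) = -12728 - (((4 - 5*4) - 8847) - 16719) = -12728 - (((4 - 20) - 8847) - 16719) = -12728 - ((-16 - 8847) - 16719) = -12728 - (-8863 - 16719) = -12728 - 1*(-25582) = -12728 + 25582 = 12854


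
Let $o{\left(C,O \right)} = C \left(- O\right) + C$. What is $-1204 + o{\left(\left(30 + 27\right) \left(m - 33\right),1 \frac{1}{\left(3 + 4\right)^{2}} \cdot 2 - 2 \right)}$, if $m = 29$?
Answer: $- \frac{92056}{49} \approx -1878.7$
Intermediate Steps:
$o{\left(C,O \right)} = C - C O$ ($o{\left(C,O \right)} = - C O + C = C - C O$)
$-1204 + o{\left(\left(30 + 27\right) \left(m - 33\right),1 \frac{1}{\left(3 + 4\right)^{2}} \cdot 2 - 2 \right)} = -1204 + \left(30 + 27\right) \left(29 - 33\right) \left(1 - \left(1 \frac{1}{\left(3 + 4\right)^{2}} \cdot 2 - 2\right)\right) = -1204 + 57 \left(-4\right) \left(1 - \left(1 \frac{1}{7^{2}} \cdot 2 - 2\right)\right) = -1204 - 228 \left(1 - \left(1 \cdot \frac{1}{49} \cdot 2 - 2\right)\right) = -1204 - 228 \left(1 - \left(\frac{1}{49} \cdot 2 - 2\right)\right) = -1204 - 228 \left(1 - \left(\frac{2}{49} - 2\right)\right) = -1204 - 228 \left(1 - - \frac{96}{49}\right) = -1204 - 228 \left(1 + \frac{96}{49}\right) = -1204 - \frac{33060}{49} = - \frac{92056}{49}$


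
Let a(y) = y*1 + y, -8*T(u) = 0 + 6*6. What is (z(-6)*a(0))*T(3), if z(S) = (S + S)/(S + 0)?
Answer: 0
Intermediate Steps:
T(u) = -9/2 (T(u) = -(0 + 6*6)/8 = -(0 + 36)/8 = -1/8*36 = -9/2)
z(S) = 2 (z(S) = (2*S)/S = 2)
a(y) = 2*y (a(y) = y + y = 2*y)
(z(-6)*a(0))*T(3) = (2*(2*0))*(-9/2) = (2*0)*(-9/2) = 0*(-9/2) = 0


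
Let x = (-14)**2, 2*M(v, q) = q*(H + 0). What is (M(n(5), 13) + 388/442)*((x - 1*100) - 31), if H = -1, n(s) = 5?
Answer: -12425/34 ≈ -365.44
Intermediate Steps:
M(v, q) = -q/2 (M(v, q) = (q*(-1 + 0))/2 = (q*(-1))/2 = (-q)/2 = -q/2)
x = 196
(M(n(5), 13) + 388/442)*((x - 1*100) - 31) = (-1/2*13 + 388/442)*((196 - 1*100) - 31) = (-13/2 + 388*(1/442))*((196 - 100) - 31) = (-13/2 + 194/221)*(96 - 31) = -2485/442*65 = -12425/34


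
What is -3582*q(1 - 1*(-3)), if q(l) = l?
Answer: -14328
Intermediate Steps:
-3582*q(1 - 1*(-3)) = -3582*(1 - 1*(-3)) = -3582*(1 + 3) = -3582*4 = -14328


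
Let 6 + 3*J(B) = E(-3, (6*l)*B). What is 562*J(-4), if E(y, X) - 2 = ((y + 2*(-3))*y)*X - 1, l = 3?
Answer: -1095338/3 ≈ -3.6511e+5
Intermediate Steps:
E(y, X) = 1 + X*y*(-6 + y) (E(y, X) = 2 + (((y + 2*(-3))*y)*X - 1) = 2 + (((y - 6)*y)*X - 1) = 2 + (((-6 + y)*y)*X - 1) = 2 + ((y*(-6 + y))*X - 1) = 2 + (X*y*(-6 + y) - 1) = 2 + (-1 + X*y*(-6 + y)) = 1 + X*y*(-6 + y))
J(B) = -5/3 + 162*B (J(B) = -2 + (1 + ((6*3)*B)*(-3)² - 6*(6*3)*B*(-3))/3 = -2 + (1 + (18*B)*9 - 6*18*B*(-3))/3 = -2 + (1 + 162*B + 324*B)/3 = -2 + (1 + 486*B)/3 = -2 + (⅓ + 162*B) = -5/3 + 162*B)
562*J(-4) = 562*(-5/3 + 162*(-4)) = 562*(-5/3 - 648) = 562*(-1949/3) = -1095338/3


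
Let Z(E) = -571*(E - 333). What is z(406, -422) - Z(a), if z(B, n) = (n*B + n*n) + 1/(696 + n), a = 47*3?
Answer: -28189119/274 ≈ -1.0288e+5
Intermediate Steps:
a = 141
z(B, n) = n**2 + 1/(696 + n) + B*n (z(B, n) = (B*n + n**2) + 1/(696 + n) = (n**2 + B*n) + 1/(696 + n) = n**2 + 1/(696 + n) + B*n)
Z(E) = 190143 - 571*E (Z(E) = -571*(-333 + E) = 190143 - 571*E)
z(406, -422) - Z(a) = (1 + (-422)**3 + 696*(-422)**2 + 406*(-422)**2 + 696*406*(-422))/(696 - 422) - (190143 - 571*141) = (1 - 75151448 + 696*178084 + 406*178084 - 119247072)/274 - (190143 - 80511) = (1 - 75151448 + 123946464 + 72302104 - 119247072)/274 - 1*109632 = (1/274)*1850049 - 109632 = 1850049/274 - 109632 = -28189119/274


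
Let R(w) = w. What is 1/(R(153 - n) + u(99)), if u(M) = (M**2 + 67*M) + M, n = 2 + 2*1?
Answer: 1/16682 ≈ 5.9945e-5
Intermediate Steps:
n = 4 (n = 2 + 2 = 4)
u(M) = M**2 + 68*M
1/(R(153 - n) + u(99)) = 1/((153 - 1*4) + 99*(68 + 99)) = 1/((153 - 4) + 99*167) = 1/(149 + 16533) = 1/16682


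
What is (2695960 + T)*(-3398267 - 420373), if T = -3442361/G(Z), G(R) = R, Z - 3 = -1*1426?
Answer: -14662788825540240/1423 ≈ -1.0304e+13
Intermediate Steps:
Z = -1423 (Z = 3 - 1*1426 = 3 - 1426 = -1423)
T = 3442361/1423 (T = -3442361/(-1423) = -3442361*(-1/1423) = 3442361/1423 ≈ 2419.1)
(2695960 + T)*(-3398267 - 420373) = (2695960 + 3442361/1423)*(-3398267 - 420373) = (3839793441/1423)*(-3818640) = -14662788825540240/1423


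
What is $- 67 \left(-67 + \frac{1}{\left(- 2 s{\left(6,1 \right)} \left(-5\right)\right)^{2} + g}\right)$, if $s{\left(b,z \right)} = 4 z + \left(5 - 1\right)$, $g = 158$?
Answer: $\frac{29438795}{6558} \approx 4489.0$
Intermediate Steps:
$s{\left(b,z \right)} = 4 + 4 z$ ($s{\left(b,z \right)} = 4 z + \left(5 - 1\right) = 4 z + 4 = 4 + 4 z$)
$- 67 \left(-67 + \frac{1}{\left(- 2 s{\left(6,1 \right)} \left(-5\right)\right)^{2} + g}\right) = - 67 \left(-67 + \frac{1}{\left(- 2 \left(4 + 4 \cdot 1\right) \left(-5\right)\right)^{2} + 158}\right) = - 67 \left(-67 + \frac{1}{\left(- 2 \left(4 + 4\right) \left(-5\right)\right)^{2} + 158}\right) = - 67 \left(-67 + \frac{1}{\left(\left(-2\right) 8 \left(-5\right)\right)^{2} + 158}\right) = - 67 \left(-67 + \frac{1}{\left(\left(-16\right) \left(-5\right)\right)^{2} + 158}\right) = - 67 \left(-67 + \frac{1}{80^{2} + 158}\right) = - 67 \left(-67 + \frac{1}{6400 + 158}\right) = - 67 \left(-67 + \frac{1}{6558}\right) = \left(-67\right) \left(- \frac{439385}{6558}\right) = \frac{29438795}{6558}$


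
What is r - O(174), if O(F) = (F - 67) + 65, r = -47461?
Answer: -47633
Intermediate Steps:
O(F) = -2 + F (O(F) = (-67 + F) + 65 = -2 + F)
r - O(174) = -47461 - (-2 + 174) = -47461 - 1*172 = -47461 - 172 = -47633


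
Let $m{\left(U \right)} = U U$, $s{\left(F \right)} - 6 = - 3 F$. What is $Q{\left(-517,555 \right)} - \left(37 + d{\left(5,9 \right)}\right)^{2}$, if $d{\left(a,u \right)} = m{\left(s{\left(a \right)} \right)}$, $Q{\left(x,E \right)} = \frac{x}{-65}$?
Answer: $- \frac{904543}{65} \approx -13916.0$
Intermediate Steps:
$s{\left(F \right)} = 6 - 3 F$
$m{\left(U \right)} = U^{2}$
$Q{\left(x,E \right)} = - \frac{x}{65}$ ($Q{\left(x,E \right)} = x \left(- \frac{1}{65}\right) = - \frac{x}{65}$)
$d{\left(a,u \right)} = \left(6 - 3 a\right)^{2}$
$Q{\left(-517,555 \right)} - \left(37 + d{\left(5,9 \right)}\right)^{2} = \left(- \frac{1}{65}\right) \left(-517\right) - \left(37 + 9 \left(-2 + 5\right)^{2}\right)^{2} = \frac{517}{65} - \left(37 + 9 \cdot 3^{2}\right)^{2} = \frac{517}{65} - \left(37 + 9 \cdot 9\right)^{2} = \frac{517}{65} - \left(37 + 81\right)^{2} = \frac{517}{65} - 118^{2} = \frac{517}{65} - 13924 = - \frac{904543}{65}$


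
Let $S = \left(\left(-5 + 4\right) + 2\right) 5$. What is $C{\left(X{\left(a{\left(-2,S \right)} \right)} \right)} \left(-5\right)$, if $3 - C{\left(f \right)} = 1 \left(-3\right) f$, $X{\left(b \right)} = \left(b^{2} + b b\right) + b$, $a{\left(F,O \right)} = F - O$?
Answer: $-1380$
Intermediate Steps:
$S = 5$ ($S = \left(-1 + 2\right) 5 = 1 \cdot 5 = 5$)
$X{\left(b \right)} = b + 2 b^{2}$ ($X{\left(b \right)} = \left(b^{2} + b^{2}\right) + b = 2 b^{2} + b = b + 2 b^{2}$)
$C{\left(f \right)} = 3 + 3 f$ ($C{\left(f \right)} = 3 - 1 \left(-3\right) f = 3 - - 3 f = 3 + 3 f$)
$C{\left(X{\left(a{\left(-2,S \right)} \right)} \right)} \left(-5\right) = \left(3 + 3 \left(-2 - 5\right) \left(1 + 2 \left(-2 - 5\right)\right)\right) \left(-5\right) = \left(3 + 3 \left(- 7 \left(1 + 2 \left(-7\right)\right)\right)\right) \left(-5\right) = \left(3 + 3 \left(- 7 \left(1 - 14\right)\right)\right) \left(-5\right) = \left(3 + 3 \left(\left(-7\right) \left(-13\right)\right)\right) \left(-5\right) = \left(3 + 3 \cdot 91\right) \left(-5\right) = \left(3 + 273\right) \left(-5\right) = 276 \left(-5\right) = -1380$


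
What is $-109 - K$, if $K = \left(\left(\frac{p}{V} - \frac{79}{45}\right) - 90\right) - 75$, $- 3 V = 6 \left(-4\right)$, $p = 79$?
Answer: $\frac{17237}{360} \approx 47.881$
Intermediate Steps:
$V = 8$ ($V = - \frac{6 \left(-4\right)}{3} = \left(- \frac{1}{3}\right) \left(-24\right) = 8$)
$K = - \frac{56477}{360}$ ($K = \left(\left(\frac{79}{8} - \frac{79}{45}\right) - 90\right) - 75 = \left(\frac{2923}{360} - 90\right) - 75 = - \frac{29477}{360} - 75 = - \frac{56477}{360} \approx -156.88$)
$-109 - K = -109 - - \frac{56477}{360} = -109 + \frac{56477}{360} = \frac{17237}{360}$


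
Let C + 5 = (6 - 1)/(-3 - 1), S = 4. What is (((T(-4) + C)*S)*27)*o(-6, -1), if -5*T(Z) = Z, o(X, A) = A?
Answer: 2943/5 ≈ 588.60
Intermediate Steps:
T(Z) = -Z/5
C = -25/4 (C = -5 + (6 - 1)/(-3 - 1) = -5 + 5/(-4) = -5 + 5*(-1/4) = -5 - 5/4 = -25/4 ≈ -6.2500)
(((T(-4) + C)*S)*27)*o(-6, -1) = (((-1/5*(-4) - 25/4)*4)*27)*(-1) = (((4/5 - 25/4)*4)*27)*(-1) = (-109/20*4*27)*(-1) = -109/5*27*(-1) = -2943/5*(-1) = 2943/5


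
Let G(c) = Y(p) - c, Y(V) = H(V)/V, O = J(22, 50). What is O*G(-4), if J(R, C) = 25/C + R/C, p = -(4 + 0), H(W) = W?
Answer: 47/10 ≈ 4.7000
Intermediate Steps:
p = -4 (p = -1*4 = -4)
O = 47/50 (O = (25 + 22)/50 = (1/50)*47 = 47/50 ≈ 0.94000)
Y(V) = 1 (Y(V) = V/V = 1)
G(c) = 1 - c
O*G(-4) = 47*(1 - 1*(-4))/50 = 47*(1 + 4)/50 = (47/50)*5 = 47/10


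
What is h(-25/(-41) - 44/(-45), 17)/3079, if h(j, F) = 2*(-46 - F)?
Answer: -126/3079 ≈ -0.040922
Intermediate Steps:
h(j, F) = -92 - 2*F
h(-25/(-41) - 44/(-45), 17)/3079 = (-92 - 2*17)/3079 = (-92 - 34)*(1/3079) = -126*1/3079 = -126/3079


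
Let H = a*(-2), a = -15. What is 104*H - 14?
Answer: 3106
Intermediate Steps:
H = 30 (H = -15*(-2) = 30)
104*H - 14 = 104*30 - 14 = 3120 - 14 = 3106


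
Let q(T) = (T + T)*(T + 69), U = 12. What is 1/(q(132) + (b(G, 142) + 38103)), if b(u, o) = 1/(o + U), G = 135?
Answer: 154/14039719 ≈ 1.0969e-5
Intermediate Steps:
q(T) = 2*T*(69 + T) (q(T) = (2*T)*(69 + T) = 2*T*(69 + T))
b(u, o) = 1/(12 + o) (b(u, o) = 1/(o + 12) = 1/(12 + o))
1/(q(132) + (b(G, 142) + 38103)) = 1/(2*132*(69 + 132) + (1/(12 + 142) + 38103)) = 1/(2*132*201 + (1/154 + 38103)) = 1/(53064 + (1/154 + 38103)) = 1/(53064 + 5867863/154) = 1/(14039719/154) = 154/14039719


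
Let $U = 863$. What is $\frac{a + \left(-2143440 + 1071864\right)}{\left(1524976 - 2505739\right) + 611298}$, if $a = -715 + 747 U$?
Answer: $\frac{85526}{73893} \approx 1.1574$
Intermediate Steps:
$a = 643946$ ($a = -715 + 747 \cdot 863 = -715 + 644661 = 643946$)
$\frac{a + \left(-2143440 + 1071864\right)}{\left(1524976 - 2505739\right) + 611298} = \frac{643946 + \left(-2143440 + 1071864\right)}{\left(1524976 - 2505739\right) + 611298} = \frac{643946 - 1071576}{\left(1524976 - 2505739\right) + 611298} = - \frac{427630}{-980763 + 611298} = - \frac{427630}{-369465} = \left(-427630\right) \left(- \frac{1}{369465}\right) = \frac{85526}{73893}$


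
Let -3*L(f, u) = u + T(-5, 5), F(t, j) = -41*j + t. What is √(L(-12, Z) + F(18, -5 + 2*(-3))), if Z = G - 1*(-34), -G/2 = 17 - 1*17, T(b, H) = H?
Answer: 2*√114 ≈ 21.354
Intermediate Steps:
G = 0 (G = -2*(17 - 1*17) = -2*(17 - 17) = -2*0 = 0)
F(t, j) = t - 41*j
Z = 34 (Z = 0 - 1*(-34) = 0 + 34 = 34)
L(f, u) = -5/3 - u/3 (L(f, u) = -(u + 5)/3 = -(5 + u)/3 = -5/3 - u/3)
√(L(-12, Z) + F(18, -5 + 2*(-3))) = √((-5/3 - ⅓*34) + (18 - 41*(-5 + 2*(-3)))) = √((-5/3 - 34/3) + (18 - 41*(-5 - 6))) = √(-13 + (18 - 41*(-11))) = √(-13 + (18 + 451)) = √(-13 + 469) = √456 = 2*√114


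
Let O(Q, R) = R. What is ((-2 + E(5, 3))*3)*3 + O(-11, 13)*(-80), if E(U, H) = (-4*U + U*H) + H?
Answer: -1076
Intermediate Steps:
E(U, H) = H - 4*U + H*U (E(U, H) = (-4*U + H*U) + H = H - 4*U + H*U)
((-2 + E(5, 3))*3)*3 + O(-11, 13)*(-80) = ((-2 + (3 - 4*5 + 3*5))*3)*3 + 13*(-80) = ((-2 + (3 - 20 + 15))*3)*3 - 1040 = ((-2 - 2)*3)*3 - 1040 = -4*3*3 - 1040 = -12*3 - 1040 = -36 - 1040 = -1076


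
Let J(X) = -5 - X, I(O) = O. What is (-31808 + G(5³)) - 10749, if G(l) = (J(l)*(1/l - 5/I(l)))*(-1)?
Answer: -1064029/25 ≈ -42561.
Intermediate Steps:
G(l) = 4*(-5 - l)/l (G(l) = ((-5 - l)*(1/l - 5/l))*(-1) = ((-5 - l)*(-4/l))*(-1) = -4*(-5 - l)/l*(-1) = 4*(-5 - l)/l)
(-31808 + G(5³)) - 10749 = (-31808 + (-4 - 20/(5³))) - 10749 = (-31808 + (-4 - 20/125)) - 10749 = (-31808 + (-4 - 20*1/125)) - 10749 = (-31808 + (-4 - 4/25)) - 10749 = (-31808 - 104/25) - 10749 = -795304/25 - 10749 = -1064029/25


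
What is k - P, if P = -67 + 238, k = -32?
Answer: -203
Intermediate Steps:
P = 171
k - P = -32 - 1*171 = -32 - 171 = -203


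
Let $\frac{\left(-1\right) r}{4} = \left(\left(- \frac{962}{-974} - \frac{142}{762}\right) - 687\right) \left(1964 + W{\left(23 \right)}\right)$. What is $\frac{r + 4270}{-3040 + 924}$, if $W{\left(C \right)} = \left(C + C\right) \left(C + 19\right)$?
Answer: $- \frac{2037967115}{403098} \approx -5055.8$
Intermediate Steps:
$W{\left(C \right)} = 2 C \left(19 + C\right)$
$r = \frac{4074307360}{381}$ ($r = - 4 \left(\left(- \frac{962}{-974} - \frac{142}{762}\right) - 687\right) \left(1964 + 2 \cdot 23 \left(19 + 23\right)\right) = - 4 \left(\left(\left(-962\right) \left(- \frac{1}{974}\right) - \frac{71}{381}\right) - 687\right) \left(1964 + 2 \cdot 23 \cdot 42\right) = - 4 \left(\left(\frac{481}{487} - \frac{71}{381}\right) - 687\right) \left(1964 + 1932\right) = - 4 \left(\frac{148684}{185547} - 687\right) 3896 = - 4 \left(\left(- \frac{127322105}{185547}\right) 3896\right) = \left(-4\right) \left(- \frac{1018576840}{381}\right) = \frac{4074307360}{381} \approx 1.0694 \cdot 10^{7}$)
$\frac{r + 4270}{-3040 + 924} = \frac{\frac{4074307360}{381} + 4270}{-3040 + 924} = \frac{4075934230}{381 \left(-2116\right)} = \frac{4075934230}{381} \left(- \frac{1}{2116}\right) = - \frac{2037967115}{403098}$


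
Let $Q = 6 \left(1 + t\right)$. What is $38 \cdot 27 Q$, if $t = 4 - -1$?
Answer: $36936$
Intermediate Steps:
$t = 5$ ($t = 4 + 1 = 5$)
$Q = 36$ ($Q = 6 \left(1 + 5\right) = 6 \cdot 6 = 36$)
$38 \cdot 27 Q = 38 \cdot 27 \cdot 36 = 1026 \cdot 36 = 36936$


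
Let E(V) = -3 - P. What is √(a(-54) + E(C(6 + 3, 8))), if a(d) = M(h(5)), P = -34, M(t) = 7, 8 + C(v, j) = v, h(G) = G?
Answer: √38 ≈ 6.1644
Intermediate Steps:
C(v, j) = -8 + v
a(d) = 7
E(V) = 31 (E(V) = -3 - 1*(-34) = -3 + 34 = 31)
√(a(-54) + E(C(6 + 3, 8))) = √(7 + 31) = √38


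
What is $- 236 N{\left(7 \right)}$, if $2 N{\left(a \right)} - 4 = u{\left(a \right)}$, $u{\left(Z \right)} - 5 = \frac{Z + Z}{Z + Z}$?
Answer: $-1180$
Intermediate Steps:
$u{\left(Z \right)} = 6$ ($u{\left(Z \right)} = 5 + \frac{Z + Z}{Z + Z} = 5 + \frac{2 Z}{2 Z} = 5 + 2 Z \frac{1}{2 Z} = 5 + 1 = 6$)
$N{\left(a \right)} = 5$ ($N{\left(a \right)} = 2 + \frac{1}{2} \cdot 6 = 2 + 3 = 5$)
$- 236 N{\left(7 \right)} = \left(-236\right) 5 = -1180$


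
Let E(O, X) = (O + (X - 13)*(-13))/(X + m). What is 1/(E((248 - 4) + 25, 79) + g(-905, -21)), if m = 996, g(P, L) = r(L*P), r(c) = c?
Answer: 1075/20429786 ≈ 5.2619e-5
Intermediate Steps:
g(P, L) = L*P
E(O, X) = (169 + O - 13*X)/(996 + X) (E(O, X) = (O + (X - 13)*(-13))/(X + 996) = (O + (-13 + X)*(-13))/(996 + X) = (O + (169 - 13*X))/(996 + X) = (169 + O - 13*X)/(996 + X))
1/(E((248 - 4) + 25, 79) + g(-905, -21)) = 1/((169 + ((248 - 4) + 25) - 13*79)/(996 + 79) - 21*(-905)) = 1/((169 + (244 + 25) - 1027)/1075 + 19005) = 1/((169 + 269 - 1027)/1075 + 19005) = 1/((1/1075)*(-589) + 19005) = 1/(-589/1075 + 19005) = 1/(20429786/1075) = 1075/20429786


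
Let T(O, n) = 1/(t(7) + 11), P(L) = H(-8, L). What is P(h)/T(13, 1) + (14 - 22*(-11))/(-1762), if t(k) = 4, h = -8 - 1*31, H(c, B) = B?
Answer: -515513/881 ≈ -585.15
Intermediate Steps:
h = -39 (h = -8 - 31 = -39)
P(L) = L
T(O, n) = 1/15 (T(O, n) = 1/(4 + 11) = 1/15)
P(h)/T(13, 1) + (14 - 22*(-11))/(-1762) = -39/1/15 + (14 - 22*(-11))/(-1762) = -39*15 + (14 + 242)*(-1/1762) = -585 + 256*(-1/1762) = -585 - 128/881 = -515513/881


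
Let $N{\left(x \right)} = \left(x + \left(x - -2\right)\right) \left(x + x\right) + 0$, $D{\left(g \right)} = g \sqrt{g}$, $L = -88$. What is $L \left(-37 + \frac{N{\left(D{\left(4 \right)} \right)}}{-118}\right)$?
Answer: $\frac{204776}{59} \approx 3470.8$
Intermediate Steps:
$D{\left(g \right)} = g^{\frac{3}{2}}$
$N{\left(x \right)} = 2 x \left(2 + 2 x\right)$ ($N{\left(x \right)} = \left(x + \left(x + 2\right)\right) 2 x + 0 = \left(x + \left(2 + x\right)\right) 2 x + 0 = \left(2 + 2 x\right) 2 x + 0 = 2 x \left(2 + 2 x\right) + 0 = 2 x \left(2 + 2 x\right)$)
$L \left(-37 + \frac{N{\left(D{\left(4 \right)} \right)}}{-118}\right) = - 88 \left(-37 + \frac{4 \cdot 4^{\frac{3}{2}} \left(1 + 4^{\frac{3}{2}}\right)}{-118}\right) = - 88 \left(-37 + 4 \cdot 8 \left(1 + 8\right) \left(- \frac{1}{118}\right)\right) = - 88 \left(-37 + 4 \cdot 8 \cdot 9 \left(- \frac{1}{118}\right)\right) = - 88 \left(-37 + 288 \left(- \frac{1}{118}\right)\right) = - 88 \left(-37 - \frac{144}{59}\right) = \left(-88\right) \left(- \frac{2327}{59}\right) = \frac{204776}{59}$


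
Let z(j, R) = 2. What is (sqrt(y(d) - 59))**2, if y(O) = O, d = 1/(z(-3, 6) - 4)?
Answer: -119/2 ≈ -59.500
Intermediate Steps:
d = -1/2 (d = 1/(2 - 4) = 1/(-2) = -1/2 ≈ -0.50000)
(sqrt(y(d) - 59))**2 = (sqrt(-1/2 - 59))**2 = (sqrt(-119/2))**2 = (I*sqrt(238)/2)**2 = -119/2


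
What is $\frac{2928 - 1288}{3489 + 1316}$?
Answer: $\frac{328}{961} \approx 0.34131$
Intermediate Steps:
$\frac{2928 - 1288}{3489 + 1316} = \frac{1640}{4805} = 1640 \cdot \frac{1}{4805} = \frac{328}{961}$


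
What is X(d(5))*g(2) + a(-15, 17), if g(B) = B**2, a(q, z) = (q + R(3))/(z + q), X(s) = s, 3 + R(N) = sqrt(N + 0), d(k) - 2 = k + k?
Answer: 39 + sqrt(3)/2 ≈ 39.866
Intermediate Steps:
d(k) = 2 + 2*k (d(k) = 2 + (k + k) = 2 + 2*k)
R(N) = -3 + sqrt(N) (R(N) = -3 + sqrt(N + 0) = -3 + sqrt(N))
a(q, z) = (-3 + q + sqrt(3))/(q + z) (a(q, z) = (q + (-3 + sqrt(3)))/(z + q) = (-3 + q + sqrt(3))/(q + z))
X(d(5))*g(2) + a(-15, 17) = (2 + 2*5)*2**2 + (-3 - 15 + sqrt(3))/(-15 + 17) = (2 + 10)*4 + (-18 + sqrt(3))/2 = 12*4 + (-18 + sqrt(3))/2 = 48 + (-9 + sqrt(3)/2) = 39 + sqrt(3)/2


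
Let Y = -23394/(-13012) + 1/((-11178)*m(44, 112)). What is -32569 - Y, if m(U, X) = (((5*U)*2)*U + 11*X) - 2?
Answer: -24385570068905357/748694280060 ≈ -32571.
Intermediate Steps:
m(U, X) = -2 + 10*U² + 11*X (m(U, X) = ((10*U)*U + 11*X) - 2 = (10*U² + 11*X) - 2 = -2 + 10*U² + 11*X)
Y = 1346061631217/748694280060 (Y = -23394/(-13012) + 1/((-11178)*(-2 + 10*44² + 11*112)) = -23394*(-1/13012) - 1/(11178*(-2 + 10*1936 + 1232)) = 11697/6506 - 1/(11178*(-2 + 19360 + 1232)) = 11697/6506 - 1/11178/20590 = 11697/6506 - 1/11178*1/20590 = 11697/6506 - 1/230155020 = 1346061631217/748694280060 ≈ 1.7979)
-32569 - Y = -32569 - 1*1346061631217/748694280060 = -32569 - 1346061631217/748694280060 = -24385570068905357/748694280060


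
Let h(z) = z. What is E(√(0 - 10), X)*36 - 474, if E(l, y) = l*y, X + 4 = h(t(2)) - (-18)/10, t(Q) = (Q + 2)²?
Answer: -474 + 2484*I*√10/5 ≈ -474.0 + 1571.0*I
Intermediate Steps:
t(Q) = (2 + Q)²
X = 69/5 (X = -4 + ((2 + 2)² - (-18)/10) = -4 + (4² - (-18)/10) = -4 + (16 - 1*(-9/5)) = -4 + (16 + 9/5) = -4 + 89/5 = 69/5 ≈ 13.800)
E(√(0 - 10), X)*36 - 474 = (√(0 - 10)*(69/5))*36 - 474 = (√(-10)*(69/5))*36 - 474 = ((I*√10)*(69/5))*36 - 474 = (69*I*√10/5)*36 - 474 = 2484*I*√10/5 - 474 = -474 + 2484*I*√10/5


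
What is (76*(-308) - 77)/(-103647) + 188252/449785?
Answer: 30074955769/46618865895 ≈ 0.64512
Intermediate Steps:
(76*(-308) - 77)/(-103647) + 188252/449785 = (-23408 - 77)*(-1/103647) + 188252*(1/449785) = -23485*(-1/103647) + 188252/449785 = 23485/103647 + 188252/449785 = 30074955769/46618865895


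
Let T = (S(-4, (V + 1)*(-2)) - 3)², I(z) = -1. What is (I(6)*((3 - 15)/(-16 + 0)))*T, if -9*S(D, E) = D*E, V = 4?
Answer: -4489/108 ≈ -41.565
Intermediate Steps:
S(D, E) = -D*E/9
T = 4489/81 (T = (-⅑*(-4)*(4 + 1)*(-2) - 3)² = (-⅑*(-4)*5*(-2) - 3)² = (-⅑*(-4)*(-10) - 3)² = (-40/9 - 3)² = (-67/9)² = 4489/81 ≈ 55.420)
(I(6)*((3 - 15)/(-16 + 0)))*T = -(3 - 15)/(-16 + 0)*(4489/81) = -(-12)/(-16)*(4489/81) = -(-12)*(-1)/16*(4489/81) = -1*¾*(4489/81) = -¾*4489/81 = -4489/108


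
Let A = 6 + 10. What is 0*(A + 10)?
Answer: 0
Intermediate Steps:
A = 16
0*(A + 10) = 0*(16 + 10) = 0*26 = 0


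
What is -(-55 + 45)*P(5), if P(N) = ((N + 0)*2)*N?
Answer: 500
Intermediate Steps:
P(N) = 2*N² (P(N) = (N*2)*N = (2*N)*N = 2*N²)
-(-55 + 45)*P(5) = -(-55 + 45)*2*5² = -(-10)*2*25 = -(-10)*50 = -1*(-500) = 500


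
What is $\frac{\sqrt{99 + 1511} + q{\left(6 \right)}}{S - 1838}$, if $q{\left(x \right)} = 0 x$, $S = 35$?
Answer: $- \frac{\sqrt{1610}}{1803} \approx -0.022254$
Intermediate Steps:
$q{\left(x \right)} = 0$
$\frac{\sqrt{99 + 1511} + q{\left(6 \right)}}{S - 1838} = \frac{\sqrt{99 + 1511} + 0}{35 - 1838} = \frac{\sqrt{1610} + 0}{-1803} = \sqrt{1610} \left(- \frac{1}{1803}\right) = - \frac{\sqrt{1610}}{1803}$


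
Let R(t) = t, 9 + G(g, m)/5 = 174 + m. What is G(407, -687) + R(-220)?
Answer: -2830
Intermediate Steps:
G(g, m) = 825 + 5*m (G(g, m) = -45 + 5*(174 + m) = -45 + (870 + 5*m) = 825 + 5*m)
G(407, -687) + R(-220) = (825 + 5*(-687)) - 220 = (825 - 3435) - 220 = -2610 - 220 = -2830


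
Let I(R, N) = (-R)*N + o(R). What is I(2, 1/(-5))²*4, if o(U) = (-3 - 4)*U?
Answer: 18496/25 ≈ 739.84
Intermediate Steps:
o(U) = -7*U
I(R, N) = -7*R - N*R (I(R, N) = (-R)*N - 7*R = -N*R - 7*R = -7*R - N*R)
I(2, 1/(-5))²*4 = (2*(-7 - 1/(-5)))²*4 = (2*(-7 - 1*(-⅕)))²*4 = (2*(-7 + ⅕))²*4 = (2*(-34/5))²*4 = (-68/5)²*4 = (4624/25)*4 = 18496/25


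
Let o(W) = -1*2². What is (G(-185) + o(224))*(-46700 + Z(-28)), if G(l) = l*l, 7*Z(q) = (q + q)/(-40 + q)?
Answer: -1598116674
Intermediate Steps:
Z(q) = 2*q/(7*(-40 + q)) (Z(q) = ((q + q)/(-40 + q))/7 = ((2*q)/(-40 + q))/7 = (2*q/(-40 + q))/7 = 2*q/(7*(-40 + q)))
o(W) = -4 (o(W) = -1*4 = -4)
G(l) = l²
(G(-185) + o(224))*(-46700 + Z(-28)) = ((-185)² - 4)*(-46700 + (2/7)*(-28)/(-40 - 28)) = (34225 - 4)*(-46700 + (2/7)*(-28)/(-68)) = 34221*(-46700 + (2/7)*(-28)*(-1/68)) = 34221*(-46700 + 2/17) = 34221*(-793898/17) = -1598116674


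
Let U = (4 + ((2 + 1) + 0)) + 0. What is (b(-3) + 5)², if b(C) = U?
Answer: 144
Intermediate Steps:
U = 7 (U = (4 + (3 + 0)) + 0 = (4 + 3) + 0 = 7 + 0 = 7)
b(C) = 7
(b(-3) + 5)² = (7 + 5)² = 12² = 144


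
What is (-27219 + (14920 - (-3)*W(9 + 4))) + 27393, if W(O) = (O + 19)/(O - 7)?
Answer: 15110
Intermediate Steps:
W(O) = (19 + O)/(-7 + O)
(-27219 + (14920 - (-3)*W(9 + 4))) + 27393 = (-27219 + (14920 - (-3)*(19 + (9 + 4))/(-7 + (9 + 4)))) + 27393 = (-27219 + (14920 - (-3)*(19 + 13)/(-7 + 13))) + 27393 = (-27219 + (14920 - (-3)*32/6)) + 27393 = (-27219 + (14920 - (-3)*(⅙)*32)) + 27393 = (-27219 + (14920 - (-3)*16/3)) + 27393 = (-27219 + (14920 - 1*(-16))) + 27393 = (-27219 + (14920 + 16)) + 27393 = (-27219 + 14936) + 27393 = -12283 + 27393 = 15110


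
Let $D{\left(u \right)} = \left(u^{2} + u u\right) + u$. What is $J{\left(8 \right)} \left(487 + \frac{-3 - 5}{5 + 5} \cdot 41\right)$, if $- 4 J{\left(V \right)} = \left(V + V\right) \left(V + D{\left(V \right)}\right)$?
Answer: $- \frac{1308096}{5} \approx -2.6162 \cdot 10^{5}$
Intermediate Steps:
$D{\left(u \right)} = u + 2 u^{2}$ ($D{\left(u \right)} = \left(u^{2} + u^{2}\right) + u = 2 u^{2} + u = u + 2 u^{2}$)
$J{\left(V \right)} = - \frac{V \left(V + V \left(1 + 2 V\right)\right)}{2}$ ($J{\left(V \right)} = - \frac{\left(V + V\right) \left(V + V \left(1 + 2 V\right)\right)}{4} = - \frac{2 V \left(V + V \left(1 + 2 V\right)\right)}{4} = - \frac{V \left(V + V \left(1 + 2 V\right)\right)}{2}$)
$J{\left(8 \right)} \left(487 + \frac{-3 - 5}{5 + 5} \cdot 41\right) = - 8^{2} \left(1 + 8\right) \left(487 + \frac{-3 - 5}{5 + 5} \cdot 41\right) = \left(-1\right) 64 \cdot 9 \left(487 + - \frac{8}{10} \cdot 41\right) = - 576 \left(487 + \left(-8\right) \frac{1}{10} \cdot 41\right) = - 576 \left(487 - \frac{164}{5}\right) = \left(-576\right) \frac{2271}{5} = - \frac{1308096}{5}$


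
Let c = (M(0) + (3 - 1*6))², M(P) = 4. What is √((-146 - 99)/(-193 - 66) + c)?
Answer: 6*√74/37 ≈ 1.3950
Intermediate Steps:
c = 1 (c = (4 + (3 - 1*6))² = (4 + (3 - 6))² = (4 - 3)² = 1² = 1)
√((-146 - 99)/(-193 - 66) + c) = √((-146 - 99)/(-193 - 66) + 1) = √(-245/(-259) + 1) = √(-245*(-1/259) + 1) = √(35/37 + 1) = √(72/37) = 6*√74/37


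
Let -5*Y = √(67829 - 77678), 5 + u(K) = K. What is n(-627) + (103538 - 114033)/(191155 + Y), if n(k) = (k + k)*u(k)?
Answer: 723978922435445147/913505860474 - 367325*I*√201/913505860474 ≈ 7.9253e+5 - 5.7008e-6*I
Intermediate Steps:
u(K) = -5 + K
Y = -7*I*√201/5 (Y = -√(67829 - 77678)/5 = -7*I*√201/5 ≈ -19.848*I)
n(k) = 2*k*(-5 + k) (n(k) = (k + k)*(-5 + k) = (2*k)*(-5 + k) = 2*k*(-5 + k))
n(-627) + (103538 - 114033)/(191155 + Y) = 2*(-627)*(-5 - 627) + (103538 - 114033)/(191155 - 7*I*√201/5) = 2*(-627)*(-632) - 10495/(191155 - 7*I*√201/5) = 792528 - 10495/(191155 - 7*I*√201/5)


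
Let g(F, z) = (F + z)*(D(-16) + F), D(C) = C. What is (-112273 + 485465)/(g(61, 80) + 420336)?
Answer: 373192/426681 ≈ 0.87464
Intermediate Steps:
g(F, z) = (-16 + F)*(F + z) (g(F, z) = (F + z)*(-16 + F) = (-16 + F)*(F + z))
(-112273 + 485465)/(g(61, 80) + 420336) = (-112273 + 485465)/((61² - 16*61 - 16*80 + 61*80) + 420336) = 373192/((3721 - 976 - 1280 + 4880) + 420336) = 373192/(6345 + 420336) = 373192/426681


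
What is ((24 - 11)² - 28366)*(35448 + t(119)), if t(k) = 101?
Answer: -1002375153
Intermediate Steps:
((24 - 11)² - 28366)*(35448 + t(119)) = ((24 - 11)² - 28366)*(35448 + 101) = (13² - 28366)*35549 = (169 - 28366)*35549 = -28197*35549 = -1002375153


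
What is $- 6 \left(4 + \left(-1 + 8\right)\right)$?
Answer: $-66$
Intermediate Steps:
$- 6 \left(4 + \left(-1 + 8\right)\right) = - 6 \left(4 + 7\right) = \left(-6\right) 11 = -66$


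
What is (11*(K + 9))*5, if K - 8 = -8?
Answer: 495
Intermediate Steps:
K = 0 (K = 8 - 8 = 0)
(11*(K + 9))*5 = (11*(0 + 9))*5 = (11*9)*5 = 99*5 = 495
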